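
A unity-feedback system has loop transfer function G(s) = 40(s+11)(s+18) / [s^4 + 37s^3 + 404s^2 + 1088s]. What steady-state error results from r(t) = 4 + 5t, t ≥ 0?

The denominator has no term below 1088s — 1 pole at s=0, type 1. Treating each term separately:
  • 4: tracked with zero error.
  • 5t: e_ss = 5/K_v with K_v=495/68 → 68/99.
Total e_ss = 68/99.

68/99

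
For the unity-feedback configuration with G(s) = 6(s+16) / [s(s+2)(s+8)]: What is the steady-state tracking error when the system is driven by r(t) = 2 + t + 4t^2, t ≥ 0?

infinity

One free integrator in G(s): this is a type 1 system. Treating each term separately:
  • 2: tracked with zero error.
  • t: e_ss = 1/K_v with K_v=6 → 1/6.
  • 4t^2: a type-1 system cannot track it, e_ss → ∞.
The unbounded component dominates.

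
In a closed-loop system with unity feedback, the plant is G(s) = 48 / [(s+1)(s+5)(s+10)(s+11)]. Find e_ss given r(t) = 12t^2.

System type = 0 (no poles at s=0).
K_a = lim_{s→0} s^2·G(s) = 0; the steady-state error to this parabolic input grows without bound.

infinity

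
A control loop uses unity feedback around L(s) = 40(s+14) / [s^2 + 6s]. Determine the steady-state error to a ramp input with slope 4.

3/70

The denominator has no term below 6s — 1 pole at s=0, type 1.
K_v = lim_{s→0} s·L(s) = 40·14 / 6 = 280/3.
e_ss = 4/K_v = 4/(280/3) = 3/70.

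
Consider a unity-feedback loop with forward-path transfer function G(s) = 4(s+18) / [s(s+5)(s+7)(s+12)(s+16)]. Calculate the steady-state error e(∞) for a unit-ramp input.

One free integrator in G(s): this is a type 1 system.
K_v = lim_{s→0} s·G(s) = 4·18 / (5·7·12·16) = 3/280.
e_ss = 1/K_v = 1/(3/280) = 280/3.

280/3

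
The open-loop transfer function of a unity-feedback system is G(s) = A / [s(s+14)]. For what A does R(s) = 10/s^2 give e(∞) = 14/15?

The open loop has one pole at the origin → type 1 system.
K_v = lim_{s→0} s·G(s) = A / (14) = (1/14)·A.
e_ss = 10/K_v = 14/15 ⇒ K_v = 75/7 ⇒ A = (75/7)/(1/14) = 150.

150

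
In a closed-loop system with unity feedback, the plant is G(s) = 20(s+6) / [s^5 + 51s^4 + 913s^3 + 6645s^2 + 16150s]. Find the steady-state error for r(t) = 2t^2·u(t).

infinity

Lowest-order denominator term is 16150s, so the open loop has 1 pole at the origin → type 1 system.
For a type-1 system K_a = 0, so e_ss to a parabolic input is unbounded.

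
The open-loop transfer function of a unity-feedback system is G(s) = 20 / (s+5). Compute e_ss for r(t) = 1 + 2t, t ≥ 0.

infinity

System type = 0 (no poles at s=0). By superposition:
  • 1: e_ss = 1/(1+K_p) with K_p=4 → 0.2.
  • 2t: a type-0 system cannot track it, e_ss → ∞.
The unbounded component dominates.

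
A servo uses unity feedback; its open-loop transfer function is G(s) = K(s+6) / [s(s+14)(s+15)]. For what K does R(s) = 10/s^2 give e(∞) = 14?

25

The open loop has one pole at the origin → type 1 system.
K_v = lim_{s→0} s·G(s) = K·6 / (14·15) = (1/35)·K.
e_ss = 10/K_v = 14 ⇒ K_v = 5/7 ⇒ K = (5/7)/(1/35) = 25.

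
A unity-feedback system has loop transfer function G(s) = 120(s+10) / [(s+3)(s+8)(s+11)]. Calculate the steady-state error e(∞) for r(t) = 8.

88/61

The open loop has no poles at the origin → type 0 system.
K_p = lim_{s→0} G(s) = 120·10 / (3·8·11) = 50/11.
e_ss = 8/(1 + K_p) = 8/(61/11) = 88/61.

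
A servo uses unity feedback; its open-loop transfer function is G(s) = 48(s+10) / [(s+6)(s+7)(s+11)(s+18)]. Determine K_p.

System type = 0 (no poles at s=0).
K_p = lim_{s→0} G(s) = 48·10 / (6·7·11·18) = 40/693.

40/693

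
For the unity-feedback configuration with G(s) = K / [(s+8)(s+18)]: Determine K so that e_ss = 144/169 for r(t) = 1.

No free integrators in G(s): this is a type 0 system.
K_p = lim_{s→0} G(s) = K / (8·18) = (1/144)·K.
e_ss = 1/(1 + K_p) = 144/169 ⇒ 1 + (1/144)·K = 169/144 ⇒ K = 25.

25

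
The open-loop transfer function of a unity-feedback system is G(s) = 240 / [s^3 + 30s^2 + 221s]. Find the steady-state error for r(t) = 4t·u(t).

221/60

The denominator has no term below 221s — 1 pole at s=0, type 1.
K_v = lim_{s→0} s·G(s) = 240 / 221 = 240/221.
e_ss = 4/K_v = 4/(240/221) = 221/60.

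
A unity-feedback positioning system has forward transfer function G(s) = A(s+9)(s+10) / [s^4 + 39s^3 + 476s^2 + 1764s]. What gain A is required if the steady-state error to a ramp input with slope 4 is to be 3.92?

Factoring s from the denominator leaves a polynomial with constant term 1764, so the system is type 1.
K_v = lim_{s→0} s·G(s) = A·9·10 / 1764 = (5/98)·A.
e_ss = 4/K_v = 3.92 ⇒ K_v = 50/49 ⇒ A = (50/49)/(5/98) = 20.

20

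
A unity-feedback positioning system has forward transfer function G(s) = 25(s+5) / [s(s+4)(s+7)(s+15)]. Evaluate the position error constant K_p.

infinity

K_p = lim_{s→0} G(s); with 1 pole at the origin the limit diverges, so K_p = ∞.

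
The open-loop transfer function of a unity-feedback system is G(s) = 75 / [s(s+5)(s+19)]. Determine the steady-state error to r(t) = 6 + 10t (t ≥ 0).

The open loop has one pole at the origin → type 1 system. Treating each term separately:
  • 6: tracked with zero error.
  • 10t: e_ss = 10/K_v with K_v=15/19 → 38/3.
Total e_ss = 38/3.

38/3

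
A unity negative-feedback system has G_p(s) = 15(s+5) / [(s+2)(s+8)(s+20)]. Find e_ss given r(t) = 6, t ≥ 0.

No free integrators in G_p(s): this is a type 0 system.
K_p = lim_{s→0} G_p(s) = 15·5 / (2·8·20) = 15/64.
e_ss = 6/(1 + K_p) = 6/(79/64) = 384/79.

384/79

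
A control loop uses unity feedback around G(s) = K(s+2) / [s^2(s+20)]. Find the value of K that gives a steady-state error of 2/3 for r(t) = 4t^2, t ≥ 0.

120

The open loop has two poles at the origin → type 2 system.
K_a = lim_{s→0} s^2·G(s) = K·2 / (20) = 0.1·K.
e_ss = 8/K_a = 2/3 ⇒ K_a = 12 ⇒ K = 12/0.1 = 120.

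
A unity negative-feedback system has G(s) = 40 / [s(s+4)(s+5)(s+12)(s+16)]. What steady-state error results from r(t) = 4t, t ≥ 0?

System type = 1 (one pole at s=0).
K_v = lim_{s→0} s·G(s) = 40 / (4·5·12·16) = 1/96.
e_ss = 4/K_v = 4/(1/96) = 384.

384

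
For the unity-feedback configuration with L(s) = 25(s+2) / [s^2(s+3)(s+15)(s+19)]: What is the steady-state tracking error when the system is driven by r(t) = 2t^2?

68.4

System type = 2 (two poles at s=0).
K_a = lim_{s→0} s^2·L(s) = 25·2 / (3·15·19) = 10/171.
r(t) = 2t^2 gives R(s) = 4/s^3.
e_ss = 4/K_a = 4/(10/171) = 68.4.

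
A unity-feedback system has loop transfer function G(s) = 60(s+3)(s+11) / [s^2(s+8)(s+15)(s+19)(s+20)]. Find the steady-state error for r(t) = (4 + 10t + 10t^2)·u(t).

System type = 2 (two poles at s=0). Treating each term separately:
  • 4: tracked with zero error.
  • 10t: tracked with zero error.
  • 10t^2: e_ss = 20/K_a with K_a=33/760 → 15200/33.
Total e_ss = 15200/33.

15200/33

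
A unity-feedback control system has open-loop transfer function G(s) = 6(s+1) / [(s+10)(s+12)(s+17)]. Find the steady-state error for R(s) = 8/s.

No free integrators in G(s): this is a type 0 system.
K_p = lim_{s→0} G(s) = 6·1 / (10·12·17) = 1/340.
e_ss = 8/(1 + K_p) = 8/(341/340) = 2720/341.

2720/341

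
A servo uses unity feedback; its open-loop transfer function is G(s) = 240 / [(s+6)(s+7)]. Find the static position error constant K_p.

No free integrators in G(s): this is a type 0 system.
K_p = lim_{s→0} G(s) = 240 / (6·7) = 40/7.

40/7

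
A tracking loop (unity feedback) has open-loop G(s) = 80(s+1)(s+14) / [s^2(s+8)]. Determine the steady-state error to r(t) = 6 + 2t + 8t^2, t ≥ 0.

4/35

The open loop has two poles at the origin → type 2 system. By superposition:
  • 6: tracked with zero error.
  • 2t: tracked with zero error.
  • 8t^2: e_ss = 16/K_a with K_a=140 → 4/35.
Total e_ss = 4/35.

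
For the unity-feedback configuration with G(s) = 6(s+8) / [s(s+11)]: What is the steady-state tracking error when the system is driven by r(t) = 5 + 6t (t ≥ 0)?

System type = 1 (one pole at s=0). Treating each term separately:
  • 5: tracked with zero error.
  • 6t: e_ss = 6/K_v with K_v=48/11 → 1.375.
Total e_ss = 1.375.

1.375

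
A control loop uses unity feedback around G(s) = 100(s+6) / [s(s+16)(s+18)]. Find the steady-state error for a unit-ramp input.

System type = 1 (one pole at s=0).
K_v = lim_{s→0} s·G(s) = 100·6 / (16·18) = 25/12.
e_ss = 1/K_v = 1/(25/12) = 0.48.

0.48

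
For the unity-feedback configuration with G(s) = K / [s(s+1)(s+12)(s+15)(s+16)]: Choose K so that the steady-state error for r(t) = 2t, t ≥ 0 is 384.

One free integrator in G(s): this is a type 1 system.
K_v = lim_{s→0} s·G(s) = K / (1·12·15·16) = (1/2880)·K.
e_ss = 2/K_v = 384 ⇒ K_v = 1/192 ⇒ K = (1/192)/(1/2880) = 15.

15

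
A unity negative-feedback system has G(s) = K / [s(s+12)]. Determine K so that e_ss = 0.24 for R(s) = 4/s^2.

System type = 1 (one pole at s=0).
K_v = lim_{s→0} s·G(s) = K / (12) = (1/12)·K.
e_ss = 4/K_v = 0.24 ⇒ K_v = 50/3 ⇒ K = (50/3)/(1/12) = 200.

200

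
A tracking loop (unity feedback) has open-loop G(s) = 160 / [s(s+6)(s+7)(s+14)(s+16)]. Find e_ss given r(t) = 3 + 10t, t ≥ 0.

588

G(s) has one factor of s in the denominator, so the system is type 1. Treating each term separately:
  • 3: tracked with zero error.
  • 10t: e_ss = 10/K_v with K_v=5/294 → 588.
Total e_ss = 588.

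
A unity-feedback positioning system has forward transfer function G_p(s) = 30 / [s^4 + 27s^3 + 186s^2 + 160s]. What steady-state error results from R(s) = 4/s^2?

Lowest-order denominator term is 160s, so the open loop has 1 pole at the origin → type 1 system.
K_v = lim_{s→0} s·G_p(s) = 30 / 160 = 0.1875.
e_ss = 4/K_v = 4/0.1875 = 64/3.

64/3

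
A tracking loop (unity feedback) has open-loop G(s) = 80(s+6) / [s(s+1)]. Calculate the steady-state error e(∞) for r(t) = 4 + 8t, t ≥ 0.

1/60

The open loop has one pole at the origin → type 1 system. Treating each term separately:
  • 4: tracked with zero error.
  • 8t: e_ss = 8/K_v with K_v=480 → 1/60.
Total e_ss = 1/60.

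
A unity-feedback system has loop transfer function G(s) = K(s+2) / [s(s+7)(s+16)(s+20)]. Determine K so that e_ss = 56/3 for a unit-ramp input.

60

G(s) has one factor of s in the denominator, so the system is type 1.
K_v = lim_{s→0} s·G(s) = K·2 / (7·16·20) = (1/1120)·K.
e_ss = 1/K_v = 56/3 ⇒ K_v = 3/56 ⇒ K = (3/56)/(1/1120) = 60.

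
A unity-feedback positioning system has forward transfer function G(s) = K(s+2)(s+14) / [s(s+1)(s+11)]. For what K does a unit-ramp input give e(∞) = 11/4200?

150

System type = 1 (one pole at s=0).
K_v = lim_{s→0} s·G(s) = K·2·14 / (1·11) = (28/11)·K.
e_ss = 1/K_v = 11/4200 ⇒ K_v = 4200/11 ⇒ K = (4200/11)/(28/11) = 150.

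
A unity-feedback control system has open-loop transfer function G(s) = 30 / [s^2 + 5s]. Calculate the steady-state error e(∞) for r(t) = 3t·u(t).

0.5

Lowest-order denominator term is 5s, so the open loop has 1 pole at the origin → type 1 system.
K_v = lim_{s→0} s·G(s) = 30 / 5 = 6.
e_ss = 3/K_v = 3/6 = 0.5.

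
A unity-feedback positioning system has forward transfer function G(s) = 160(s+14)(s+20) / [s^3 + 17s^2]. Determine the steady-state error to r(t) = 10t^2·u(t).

17/2240

Factoring s^2 from the denominator leaves a polynomial with constant term 17, so the system is type 2.
K_a = lim_{s→0} s^2·G(s) = 160·14·20 / 17 = 44800/17.
r(t) = 10t^2 gives R(s) = 20/s^3.
e_ss = 20/K_a = 20/(44800/17) = 17/2240.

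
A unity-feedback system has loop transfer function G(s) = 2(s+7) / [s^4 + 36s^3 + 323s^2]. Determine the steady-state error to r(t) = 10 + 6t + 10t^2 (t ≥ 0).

The denominator has no term below 323s^2 — 2 poles at s=0, type 2. Taking each input component in turn:
  • 10: tracked with zero error.
  • 6t: tracked with zero error.
  • 10t^2: e_ss = 20/K_a with K_a=14/323 → 3230/7.
Total e_ss = 3230/7.

3230/7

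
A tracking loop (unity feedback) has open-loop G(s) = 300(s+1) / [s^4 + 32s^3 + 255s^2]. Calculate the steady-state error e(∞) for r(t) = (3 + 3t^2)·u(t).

5.1

The denominator has no term below 255s^2 — 2 poles at s=0, type 2. By superposition:
  • 3: tracked with zero error.
  • 3t^2: e_ss = 6/K_a with K_a=20/17 → 5.1.
Total e_ss = 5.1.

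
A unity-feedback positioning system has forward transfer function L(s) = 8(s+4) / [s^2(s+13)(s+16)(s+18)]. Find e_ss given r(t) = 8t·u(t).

0

System type = 2 (two poles at s=0).
K_v = ∞ for a type-2 system; e_ss to a ramp is zero.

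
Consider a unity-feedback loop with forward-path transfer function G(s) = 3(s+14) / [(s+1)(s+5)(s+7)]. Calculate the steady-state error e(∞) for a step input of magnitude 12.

G(s) has no factors of s in the denominator, so the system is type 0.
K_p = lim_{s→0} G(s) = 3·14 / (1·5·7) = 1.2.
e_ss = 12/(1 + K_p) = 12/2.2 = 60/11.

60/11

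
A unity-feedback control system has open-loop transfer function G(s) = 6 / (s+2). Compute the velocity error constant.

The open loop has no poles at the origin → type 0 system.
K_v = lim_{s→0} s·G(s) = 0 (the extra factor of s kills the finite limit).

0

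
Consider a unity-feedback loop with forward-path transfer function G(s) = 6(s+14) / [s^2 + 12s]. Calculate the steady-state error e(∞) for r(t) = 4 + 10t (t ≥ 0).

10/7

Lowest-order denominator term is 12s, so the open loop has 1 pole at the origin → type 1 system. Treating each term separately:
  • 4: tracked with zero error.
  • 10t: e_ss = 10/K_v with K_v=7 → 10/7.
Total e_ss = 10/7.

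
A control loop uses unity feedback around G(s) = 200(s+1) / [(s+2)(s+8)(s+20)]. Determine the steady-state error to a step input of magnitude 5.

40/13

System type = 0 (no poles at s=0).
K_p = lim_{s→0} G(s) = 200·1 / (2·8·20) = 0.625.
e_ss = 5/(1 + K_p) = 5/1.625 = 40/13.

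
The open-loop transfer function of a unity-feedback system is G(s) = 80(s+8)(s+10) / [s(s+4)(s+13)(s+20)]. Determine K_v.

80/13

G(s) has one factor of s in the denominator, so the system is type 1.
K_v = lim_{s→0} s·G(s) = 80·8·10 / (4·13·20) = 80/13.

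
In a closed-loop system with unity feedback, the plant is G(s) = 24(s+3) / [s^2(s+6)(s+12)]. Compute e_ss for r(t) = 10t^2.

The open loop has two poles at the origin → type 2 system.
K_a = lim_{s→0} s^2·G(s) = 24·3 / (6·12) = 1.
r(t) = 10t^2 gives R(s) = 20/s^3.
e_ss = 20/K_a = 20/1 = 20.

20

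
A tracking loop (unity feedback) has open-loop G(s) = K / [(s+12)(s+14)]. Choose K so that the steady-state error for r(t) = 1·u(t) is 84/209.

System type = 0 (no poles at s=0).
K_p = lim_{s→0} G(s) = K / (12·14) = (1/168)·K.
e_ss = 1/(1 + K_p) = 84/209 ⇒ 1 + (1/168)·K = 209/84 ⇒ K = 250.

250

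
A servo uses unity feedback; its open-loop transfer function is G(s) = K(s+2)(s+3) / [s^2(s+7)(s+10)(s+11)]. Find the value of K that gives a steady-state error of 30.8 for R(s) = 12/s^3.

50

Two free integrators in G(s): this is a type 2 system.
K_a = lim_{s→0} s^2·G(s) = K·2·3 / (7·10·11) = (3/385)·K.
e_ss = 12/K_a = 30.8 ⇒ K_a = 30/77 ⇒ K = (30/77)/(3/385) = 50.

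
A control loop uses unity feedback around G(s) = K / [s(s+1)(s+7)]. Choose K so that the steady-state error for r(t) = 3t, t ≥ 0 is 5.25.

4

G(s) has one factor of s in the denominator, so the system is type 1.
K_v = lim_{s→0} s·G(s) = K / (1·7) = (1/7)·K.
e_ss = 3/K_v = 5.25 ⇒ K_v = 4/7 ⇒ K = (4/7)/(1/7) = 4.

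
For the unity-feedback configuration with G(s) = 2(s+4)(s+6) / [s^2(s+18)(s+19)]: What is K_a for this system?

8/57

System type = 2 (two poles at s=0).
K_a = lim_{s→0} s^2·G(s) = 2·4·6 / (18·19) = 8/57.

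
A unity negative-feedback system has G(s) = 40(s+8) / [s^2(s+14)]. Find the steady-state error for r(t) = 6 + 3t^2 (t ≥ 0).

0.2625

Two free integrators in G(s): this is a type 2 system. Taking each input component in turn:
  • 6: tracked with zero error.
  • 3t^2: e_ss = 6/K_a with K_a=160/7 → 0.2625.
Total e_ss = 0.2625.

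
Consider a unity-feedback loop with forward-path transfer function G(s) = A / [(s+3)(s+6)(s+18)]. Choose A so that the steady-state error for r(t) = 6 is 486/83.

8

No free integrators in G(s): this is a type 0 system.
K_p = lim_{s→0} G(s) = A / (3·6·18) = (1/324)·A.
e_ss = 6/(1 + K_p) = 486/83 ⇒ 1 + (1/324)·A = 83/81 ⇒ A = 8.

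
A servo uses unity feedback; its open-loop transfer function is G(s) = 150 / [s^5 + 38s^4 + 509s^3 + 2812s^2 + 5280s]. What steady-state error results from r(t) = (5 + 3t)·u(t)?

Lowest-order denominator term is 5280s, so the open loop has 1 pole at the origin → type 1 system. By superposition:
  • 5: tracked with zero error.
  • 3t: e_ss = 3/K_v with K_v=5/176 → 105.6.
Total e_ss = 105.6.

105.6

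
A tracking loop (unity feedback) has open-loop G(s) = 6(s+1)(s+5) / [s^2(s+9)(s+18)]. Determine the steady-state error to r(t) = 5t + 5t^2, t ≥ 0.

System type = 2 (two poles at s=0). Taking each input component in turn:
  • 5t: tracked with zero error.
  • 5t^2: e_ss = 10/K_a with K_a=5/27 → 54.
Total e_ss = 54.

54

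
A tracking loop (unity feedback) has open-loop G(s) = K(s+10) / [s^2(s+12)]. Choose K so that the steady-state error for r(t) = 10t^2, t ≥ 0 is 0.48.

50

System type = 2 (two poles at s=0).
K_a = lim_{s→0} s^2·G(s) = K·10 / (12) = (5/6)·K.
e_ss = 20/K_a = 0.48 ⇒ K_a = 125/3 ⇒ K = (125/3)/(5/6) = 50.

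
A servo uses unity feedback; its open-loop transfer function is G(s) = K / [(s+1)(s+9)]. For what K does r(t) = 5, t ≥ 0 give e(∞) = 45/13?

4

System type = 0 (no poles at s=0).
K_p = lim_{s→0} G(s) = K / (1·9) = (1/9)·K.
e_ss = 5/(1 + K_p) = 45/13 ⇒ 1 + (1/9)·K = 13/9 ⇒ K = 4.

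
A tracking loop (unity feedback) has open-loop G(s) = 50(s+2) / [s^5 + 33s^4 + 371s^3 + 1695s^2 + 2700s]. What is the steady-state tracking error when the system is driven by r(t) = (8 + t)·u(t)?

27

Factoring s from the denominator leaves a polynomial with constant term 2700, so the system is type 1. By superposition:
  • 8: tracked with zero error.
  • t: e_ss = 1/K_v with K_v=1/27 → 27.
Total e_ss = 27.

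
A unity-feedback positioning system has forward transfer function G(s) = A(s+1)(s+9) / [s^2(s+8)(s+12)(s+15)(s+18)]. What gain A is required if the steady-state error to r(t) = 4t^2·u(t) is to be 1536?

The open loop has two poles at the origin → type 2 system.
K_a = lim_{s→0} s^2·G(s) = A·1·9 / (8·12·15·18) = (1/2880)·A.
e_ss = 8/K_a = 1536 ⇒ K_a = 1/192 ⇒ A = (1/192)/(1/2880) = 15.

15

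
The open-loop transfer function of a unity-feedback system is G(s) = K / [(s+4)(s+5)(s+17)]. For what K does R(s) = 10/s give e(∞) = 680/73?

G(s) has no factors of s in the denominator, so the system is type 0.
K_p = lim_{s→0} G(s) = K / (4·5·17) = (1/340)·K.
e_ss = 10/(1 + K_p) = 680/73 ⇒ 1 + (1/340)·K = 73/68 ⇒ K = 25.

25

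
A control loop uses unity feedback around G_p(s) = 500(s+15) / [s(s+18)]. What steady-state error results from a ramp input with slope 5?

0.012

System type = 1 (one pole at s=0).
K_v = lim_{s→0} s·G_p(s) = 500·15 / (18) = 1250/3.
e_ss = 5/K_v = 5/(1250/3) = 0.012.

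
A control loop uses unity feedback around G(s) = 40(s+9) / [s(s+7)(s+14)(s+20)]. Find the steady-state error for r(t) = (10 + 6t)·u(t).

98/3

The open loop has one pole at the origin → type 1 system. By superposition:
  • 10: tracked with zero error.
  • 6t: e_ss = 6/K_v with K_v=9/49 → 98/3.
Total e_ss = 98/3.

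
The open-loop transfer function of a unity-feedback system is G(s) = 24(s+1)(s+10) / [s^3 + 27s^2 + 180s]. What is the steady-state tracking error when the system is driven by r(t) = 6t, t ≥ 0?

Lowest-order denominator term is 180s, so the open loop has 1 pole at the origin → type 1 system.
K_v = lim_{s→0} s·G(s) = 24·1·10 / 180 = 4/3.
e_ss = 6/K_v = 6/(4/3) = 4.5.

4.5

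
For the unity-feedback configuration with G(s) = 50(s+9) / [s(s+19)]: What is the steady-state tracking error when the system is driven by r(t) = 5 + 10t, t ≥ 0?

G(s) has one factor of s in the denominator, so the system is type 1. By superposition:
  • 5: tracked with zero error.
  • 10t: e_ss = 10/K_v with K_v=450/19 → 19/45.
Total e_ss = 19/45.

19/45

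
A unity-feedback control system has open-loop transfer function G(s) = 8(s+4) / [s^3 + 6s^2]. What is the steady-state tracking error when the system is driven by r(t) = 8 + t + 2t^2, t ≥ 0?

0.75

Factoring s^2 from the denominator leaves a polynomial with constant term 6, so the system is type 2. Treating each term separately:
  • 8: tracked with zero error.
  • t: tracked with zero error.
  • 2t^2: e_ss = 4/K_a with K_a=16/3 → 0.75.
Total e_ss = 0.75.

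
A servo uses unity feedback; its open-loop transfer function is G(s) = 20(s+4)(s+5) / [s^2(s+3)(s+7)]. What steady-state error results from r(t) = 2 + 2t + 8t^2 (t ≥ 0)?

System type = 2 (two poles at s=0). Treating each term separately:
  • 2: tracked with zero error.
  • 2t: tracked with zero error.
  • 8t^2: e_ss = 16/K_a with K_a=400/21 → 0.84.
Total e_ss = 0.84.

0.84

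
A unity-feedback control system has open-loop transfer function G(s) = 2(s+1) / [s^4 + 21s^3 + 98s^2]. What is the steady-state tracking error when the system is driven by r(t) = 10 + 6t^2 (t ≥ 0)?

The denominator has no term below 98s^2 — 2 poles at s=0, type 2. Treating each term separately:
  • 10: tracked with zero error.
  • 6t^2: e_ss = 12/K_a with K_a=1/49 → 588.
Total e_ss = 588.

588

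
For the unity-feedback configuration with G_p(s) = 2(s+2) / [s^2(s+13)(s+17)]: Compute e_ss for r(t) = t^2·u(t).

G_p(s) has two factors of s in the denominator, so the system is type 2.
K_a = lim_{s→0} s^2·G_p(s) = 2·2 / (13·17) = 4/221.
r(t) = t^2 gives R(s) = 2/s^3.
e_ss = 2/K_a = 2/(4/221) = 110.5.

110.5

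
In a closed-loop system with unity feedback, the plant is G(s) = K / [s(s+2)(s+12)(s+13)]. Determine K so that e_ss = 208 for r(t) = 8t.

One free integrator in G(s): this is a type 1 system.
K_v = lim_{s→0} s·G(s) = K / (2·12·13) = (1/312)·K.
e_ss = 8/K_v = 208 ⇒ K_v = 1/26 ⇒ K = (1/26)/(1/312) = 12.

12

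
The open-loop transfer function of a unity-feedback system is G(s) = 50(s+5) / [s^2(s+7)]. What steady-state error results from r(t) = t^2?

0.056

The open loop has two poles at the origin → type 2 system.
K_a = lim_{s→0} s^2·G(s) = 50·5 / (7) = 250/7.
r(t) = t^2 gives R(s) = 2/s^3.
e_ss = 2/K_a = 2/(250/7) = 0.056.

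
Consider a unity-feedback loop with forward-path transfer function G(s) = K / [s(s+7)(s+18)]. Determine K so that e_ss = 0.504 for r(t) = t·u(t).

G(s) has one factor of s in the denominator, so the system is type 1.
K_v = lim_{s→0} s·G(s) = K / (7·18) = (1/126)·K.
e_ss = 1/K_v = 0.504 ⇒ K_v = 125/63 ⇒ K = (125/63)/(1/126) = 250.

250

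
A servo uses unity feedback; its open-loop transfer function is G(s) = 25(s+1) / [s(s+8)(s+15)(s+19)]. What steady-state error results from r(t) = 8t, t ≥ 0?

729.6

System type = 1 (one pole at s=0).
K_v = lim_{s→0} s·G(s) = 25·1 / (8·15·19) = 5/456.
e_ss = 8/K_v = 8/(5/456) = 729.6.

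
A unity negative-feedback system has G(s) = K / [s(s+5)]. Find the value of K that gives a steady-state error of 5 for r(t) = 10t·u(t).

System type = 1 (one pole at s=0).
K_v = lim_{s→0} s·G(s) = K / (5) = 0.2·K.
e_ss = 10/K_v = 5 ⇒ K_v = 2 ⇒ K = 2/0.2 = 10.

10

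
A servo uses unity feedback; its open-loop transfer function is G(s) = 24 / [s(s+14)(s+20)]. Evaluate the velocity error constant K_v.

The open loop has one pole at the origin → type 1 system.
K_v = lim_{s→0} s·G(s) = 24 / (14·20) = 3/35.

3/35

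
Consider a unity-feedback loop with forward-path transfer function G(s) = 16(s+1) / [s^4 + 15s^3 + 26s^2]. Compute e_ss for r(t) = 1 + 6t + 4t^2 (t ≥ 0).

Lowest-order denominator term is 26s^2, so the open loop has 2 poles at the origin → type 2 system. By superposition:
  • 1: tracked with zero error.
  • 6t: tracked with zero error.
  • 4t^2: e_ss = 8/K_a with K_a=8/13 → 13.
Total e_ss = 13.

13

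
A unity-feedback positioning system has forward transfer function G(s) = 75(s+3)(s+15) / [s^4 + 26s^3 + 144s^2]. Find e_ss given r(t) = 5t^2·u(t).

Factoring s^2 from the denominator leaves a polynomial with constant term 144, so the system is type 2.
K_a = lim_{s→0} s^2·G(s) = 75·3·15 / 144 = 23.4375.
r(t) = 5t^2 gives R(s) = 10/s^3.
e_ss = 10/K_a = 10/23.4375 = 32/75.

32/75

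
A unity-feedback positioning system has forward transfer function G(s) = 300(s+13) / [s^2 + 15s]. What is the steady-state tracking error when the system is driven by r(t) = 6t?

3/130

Factoring s from the denominator leaves a polynomial with constant term 15, so the system is type 1.
K_v = lim_{s→0} s·G(s) = 300·13 / 15 = 260.
e_ss = 6/K_v = 6/260 = 3/130.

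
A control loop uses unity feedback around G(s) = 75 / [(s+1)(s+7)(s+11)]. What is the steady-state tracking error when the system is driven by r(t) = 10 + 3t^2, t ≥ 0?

System type = 0 (no poles at s=0). Treating each term separately:
  • 10: e_ss = 10/(1+K_p) with K_p=75/77 → 385/76.
  • 3t^2: a type-0 system cannot track it, e_ss → ∞.
The unbounded component dominates.

infinity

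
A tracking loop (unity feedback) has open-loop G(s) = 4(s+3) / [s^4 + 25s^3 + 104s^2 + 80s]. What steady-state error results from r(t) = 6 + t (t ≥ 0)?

The denominator has no term below 80s — 1 pole at s=0, type 1. By superposition:
  • 6: tracked with zero error.
  • t: e_ss = 1/K_v with K_v=0.15 → 20/3.
Total e_ss = 20/3.

20/3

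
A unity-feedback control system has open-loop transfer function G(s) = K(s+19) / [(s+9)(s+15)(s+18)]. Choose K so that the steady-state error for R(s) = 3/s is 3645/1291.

8

No free integrators in G(s): this is a type 0 system.
K_p = lim_{s→0} G(s) = K·19 / (9·15·18) = (19/2430)·K.
e_ss = 3/(1 + K_p) = 3645/1291 ⇒ 1 + (19/2430)·K = 1291/1215 ⇒ K = 8.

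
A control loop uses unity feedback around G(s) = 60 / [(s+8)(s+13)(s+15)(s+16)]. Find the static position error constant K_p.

The open loop has no poles at the origin → type 0 system.
K_p = lim_{s→0} G(s) = 60 / (8·13·15·16) = 1/416.

1/416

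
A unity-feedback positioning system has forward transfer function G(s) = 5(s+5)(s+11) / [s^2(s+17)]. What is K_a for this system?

275/17

Two free integrators in G(s): this is a type 2 system.
K_a = lim_{s→0} s^2·G(s) = 5·5·11 / (17) = 275/17.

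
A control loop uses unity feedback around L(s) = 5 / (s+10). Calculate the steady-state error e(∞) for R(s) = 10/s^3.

infinity

L(s) has no factors of s in the denominator, so the system is type 0.
For a type-0 system K_a = 0, so e_ss to a parabolic input is unbounded.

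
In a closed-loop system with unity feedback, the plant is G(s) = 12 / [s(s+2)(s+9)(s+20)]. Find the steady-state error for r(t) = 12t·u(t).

360

G(s) has one factor of s in the denominator, so the system is type 1.
K_v = lim_{s→0} s·G(s) = 12 / (2·9·20) = 1/30.
e_ss = 12/K_v = 12/(1/30) = 360.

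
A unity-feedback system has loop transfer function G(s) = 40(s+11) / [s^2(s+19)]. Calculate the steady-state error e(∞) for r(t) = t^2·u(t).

19/220

Two free integrators in G(s): this is a type 2 system.
K_a = lim_{s→0} s^2·G(s) = 40·11 / (19) = 440/19.
r(t) = t^2 gives R(s) = 2/s^3.
e_ss = 2/K_a = 2/(440/19) = 19/220.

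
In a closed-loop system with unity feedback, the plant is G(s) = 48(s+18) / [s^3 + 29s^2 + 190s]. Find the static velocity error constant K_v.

Factoring s from the denominator leaves a polynomial with constant term 190, so the system is type 1.
K_v = lim_{s→0} s·G(s) = 48·18 / 190 = 432/95.

432/95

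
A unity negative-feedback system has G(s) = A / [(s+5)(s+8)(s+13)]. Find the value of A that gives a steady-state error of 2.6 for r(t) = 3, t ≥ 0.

80

The open loop has no poles at the origin → type 0 system.
K_p = lim_{s→0} G(s) = A / (5·8·13) = (1/520)·A.
e_ss = 3/(1 + K_p) = 2.6 ⇒ 1 + (1/520)·A = 15/13 ⇒ A = 80.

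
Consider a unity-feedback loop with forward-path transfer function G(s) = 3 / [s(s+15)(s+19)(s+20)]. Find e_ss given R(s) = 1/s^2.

System type = 1 (one pole at s=0).
K_v = lim_{s→0} s·G(s) = 3 / (15·19·20) = 1/1900.
e_ss = 1/K_v = 1/(1/1900) = 1900.

1900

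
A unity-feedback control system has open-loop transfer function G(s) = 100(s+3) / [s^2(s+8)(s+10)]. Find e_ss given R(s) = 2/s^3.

Two free integrators in G(s): this is a type 2 system.
K_a = lim_{s→0} s^2·G(s) = 100·3 / (8·10) = 3.75.
r(t) = t^2 gives R(s) = 2/s^3.
e_ss = 2/K_a = 2/3.75 = 8/15.

8/15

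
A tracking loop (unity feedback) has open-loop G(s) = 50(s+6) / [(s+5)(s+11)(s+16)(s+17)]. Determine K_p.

15/748

The open loop has no poles at the origin → type 0 system.
K_p = lim_{s→0} G(s) = 50·6 / (5·11·16·17) = 15/748.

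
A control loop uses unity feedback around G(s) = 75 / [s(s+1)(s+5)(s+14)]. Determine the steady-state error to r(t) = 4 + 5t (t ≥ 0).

System type = 1 (one pole at s=0). Taking each input component in turn:
  • 4: tracked with zero error.
  • 5t: e_ss = 5/K_v with K_v=15/14 → 14/3.
Total e_ss = 14/3.

14/3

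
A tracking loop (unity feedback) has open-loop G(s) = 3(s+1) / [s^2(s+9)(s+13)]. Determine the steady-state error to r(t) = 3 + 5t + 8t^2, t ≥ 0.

G(s) has two factors of s in the denominator, so the system is type 2. By superposition:
  • 3: tracked with zero error.
  • 5t: tracked with zero error.
  • 8t^2: e_ss = 16/K_a with K_a=1/39 → 624.
Total e_ss = 624.

624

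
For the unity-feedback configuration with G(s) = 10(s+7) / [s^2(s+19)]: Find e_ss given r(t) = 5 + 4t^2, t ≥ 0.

System type = 2 (two poles at s=0). Treating each term separately:
  • 5: tracked with zero error.
  • 4t^2: e_ss = 8/K_a with K_a=70/19 → 76/35.
Total e_ss = 76/35.

76/35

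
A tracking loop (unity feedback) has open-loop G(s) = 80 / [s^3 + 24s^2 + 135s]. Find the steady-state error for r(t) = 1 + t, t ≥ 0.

Lowest-order denominator term is 135s, so the open loop has 1 pole at the origin → type 1 system. Treating each term separately:
  • 1: tracked with zero error.
  • t: e_ss = 1/K_v with K_v=16/27 → 1.6875.
Total e_ss = 1.6875.

1.6875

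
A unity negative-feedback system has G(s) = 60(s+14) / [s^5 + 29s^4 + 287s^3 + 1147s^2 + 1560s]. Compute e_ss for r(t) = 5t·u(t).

Lowest-order denominator term is 1560s, so the open loop has 1 pole at the origin → type 1 system.
K_v = lim_{s→0} s·G(s) = 60·14 / 1560 = 7/13.
e_ss = 5/K_v = 5/(7/13) = 65/7.

65/7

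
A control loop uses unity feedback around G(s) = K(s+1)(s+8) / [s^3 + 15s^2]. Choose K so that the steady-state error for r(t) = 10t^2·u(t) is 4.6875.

Lowest-order denominator term is 15s^2, so the open loop has 2 poles at the origin → type 2 system.
K_a = lim_{s→0} s^2·G(s) = K·1·8 / 15 = (8/15)·K.
e_ss = 20/K_a = 4.6875 ⇒ K_a = 64/15 ⇒ K = (64/15)/(8/15) = 8.

8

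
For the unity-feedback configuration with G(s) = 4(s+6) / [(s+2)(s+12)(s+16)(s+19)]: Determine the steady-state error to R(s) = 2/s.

608/305

The open loop has no poles at the origin → type 0 system.
K_p = lim_{s→0} G(s) = 4·6 / (2·12·16·19) = 1/304.
e_ss = 2/(1 + K_p) = 2/(305/304) = 608/305.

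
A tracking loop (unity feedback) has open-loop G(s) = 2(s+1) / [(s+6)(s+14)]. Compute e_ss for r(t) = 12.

504/43

No free integrators in G(s): this is a type 0 system.
K_p = lim_{s→0} G(s) = 2·1 / (6·14) = 1/42.
e_ss = 12/(1 + K_p) = 12/(43/42) = 504/43.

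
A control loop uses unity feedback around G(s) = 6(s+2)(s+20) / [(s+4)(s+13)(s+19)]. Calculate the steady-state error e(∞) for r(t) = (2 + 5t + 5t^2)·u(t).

infinity

System type = 0 (no poles at s=0). By superposition:
  • 2: e_ss = 2/(1+K_p) with K_p=60/247 → 494/307.
  • 5t: a type-0 system cannot track it, e_ss → ∞.
  • 5t^2: a type-0 system cannot track it, e_ss → ∞.
The unbounded component dominates.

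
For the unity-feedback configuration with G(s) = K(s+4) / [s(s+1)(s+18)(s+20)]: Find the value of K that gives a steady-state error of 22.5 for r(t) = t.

4

The open loop has one pole at the origin → type 1 system.
K_v = lim_{s→0} s·G(s) = K·4 / (1·18·20) = (1/90)·K.
e_ss = 1/K_v = 22.5 ⇒ K_v = 2/45 ⇒ K = (2/45)/(1/90) = 4.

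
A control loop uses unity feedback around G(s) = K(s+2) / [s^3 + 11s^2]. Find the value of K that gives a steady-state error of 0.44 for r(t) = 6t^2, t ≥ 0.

Lowest-order denominator term is 11s^2, so the open loop has 2 poles at the origin → type 2 system.
K_a = lim_{s→0} s^2·G(s) = K·2 / 11 = (2/11)·K.
e_ss = 12/K_a = 0.44 ⇒ K_a = 300/11 ⇒ K = (300/11)/(2/11) = 150.

150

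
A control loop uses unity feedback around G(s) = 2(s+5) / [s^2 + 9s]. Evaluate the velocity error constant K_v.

10/9

Lowest-order denominator term is 9s, so the open loop has 1 pole at the origin → type 1 system.
K_v = lim_{s→0} s·G(s) = 2·5 / 9 = 10/9.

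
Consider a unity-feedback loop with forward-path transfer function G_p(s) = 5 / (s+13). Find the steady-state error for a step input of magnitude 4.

26/9

No free integrators in G_p(s): this is a type 0 system.
K_p = lim_{s→0} G_p(s) = 5 / (13) = 5/13.
e_ss = 4/(1 + K_p) = 4/(18/13) = 26/9.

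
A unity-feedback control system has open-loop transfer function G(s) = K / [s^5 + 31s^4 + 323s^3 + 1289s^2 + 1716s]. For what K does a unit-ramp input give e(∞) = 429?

4

Lowest-order denominator term is 1716s, so the open loop has 1 pole at the origin → type 1 system.
K_v = lim_{s→0} s·G(s) = K / 1716 = (1/1716)·K.
e_ss = 1/K_v = 429 ⇒ K_v = 1/429 ⇒ K = (1/429)/(1/1716) = 4.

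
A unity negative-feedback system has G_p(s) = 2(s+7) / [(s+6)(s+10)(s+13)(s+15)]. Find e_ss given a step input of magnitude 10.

System type = 0 (no poles at s=0).
K_p = lim_{s→0} G_p(s) = 2·7 / (6·10·13·15) = 7/5850.
e_ss = 10/(1 + K_p) = 10/(5857/5850) = 58500/5857.

58500/5857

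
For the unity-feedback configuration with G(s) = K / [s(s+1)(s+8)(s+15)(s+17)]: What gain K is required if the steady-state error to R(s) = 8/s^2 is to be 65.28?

G(s) has one factor of s in the denominator, so the system is type 1.
K_v = lim_{s→0} s·G(s) = K / (1·8·15·17) = (1/2040)·K.
e_ss = 8/K_v = 65.28 ⇒ K_v = 25/204 ⇒ K = (25/204)/(1/2040) = 250.

250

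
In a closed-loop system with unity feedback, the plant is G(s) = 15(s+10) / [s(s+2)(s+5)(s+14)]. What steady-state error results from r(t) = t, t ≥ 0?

System type = 1 (one pole at s=0).
K_v = lim_{s→0} s·G(s) = 15·10 / (2·5·14) = 15/14.
e_ss = 1/K_v = 1/(15/14) = 14/15.

14/15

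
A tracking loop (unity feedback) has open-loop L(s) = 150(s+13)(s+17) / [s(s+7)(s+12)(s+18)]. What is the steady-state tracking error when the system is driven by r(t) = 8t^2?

One free integrator in L(s): this is a type 1 system.
K_a = lim_{s→0} s^2·L(s) = 0; the steady-state error to this parabolic input grows without bound.

infinity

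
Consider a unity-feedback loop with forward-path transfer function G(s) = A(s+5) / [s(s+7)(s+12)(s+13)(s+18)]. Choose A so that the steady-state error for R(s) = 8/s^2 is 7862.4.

4

One free integrator in G(s): this is a type 1 system.
K_v = lim_{s→0} s·G(s) = A·5 / (7·12·13·18) = (5/19656)·A.
e_ss = 8/K_v = 7862.4 ⇒ K_v = 5/4914 ⇒ A = (5/4914)/(5/19656) = 4.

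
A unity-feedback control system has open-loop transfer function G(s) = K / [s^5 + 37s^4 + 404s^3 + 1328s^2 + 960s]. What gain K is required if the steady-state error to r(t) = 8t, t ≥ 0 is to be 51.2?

Factoring s from the denominator leaves a polynomial with constant term 960, so the system is type 1.
K_v = lim_{s→0} s·G(s) = K / 960 = (1/960)·K.
e_ss = 8/K_v = 51.2 ⇒ K_v = 5/32 ⇒ K = (5/32)/(1/960) = 150.

150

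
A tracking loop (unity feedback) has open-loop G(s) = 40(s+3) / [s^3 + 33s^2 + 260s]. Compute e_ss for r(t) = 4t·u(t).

26/3

The denominator has no term below 260s — 1 pole at s=0, type 1.
K_v = lim_{s→0} s·G(s) = 40·3 / 260 = 6/13.
e_ss = 4/K_v = 4/(6/13) = 26/3.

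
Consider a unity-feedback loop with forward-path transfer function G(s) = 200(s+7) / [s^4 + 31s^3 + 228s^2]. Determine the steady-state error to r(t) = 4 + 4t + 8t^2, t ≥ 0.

456/175

Factoring s^2 from the denominator leaves a polynomial with constant term 228, so the system is type 2. By superposition:
  • 4: tracked with zero error.
  • 4t: tracked with zero error.
  • 8t^2: e_ss = 16/K_a with K_a=350/57 → 456/175.
Total e_ss = 456/175.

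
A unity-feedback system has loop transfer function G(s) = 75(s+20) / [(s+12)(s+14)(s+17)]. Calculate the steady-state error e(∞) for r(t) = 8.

1904/363

G(s) has no factors of s in the denominator, so the system is type 0.
K_p = lim_{s→0} G(s) = 75·20 / (12·14·17) = 125/238.
e_ss = 8/(1 + K_p) = 8/(363/238) = 1904/363.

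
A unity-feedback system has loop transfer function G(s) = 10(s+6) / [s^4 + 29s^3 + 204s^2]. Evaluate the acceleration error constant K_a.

Factoring s^2 from the denominator leaves a polynomial with constant term 204, so the system is type 2.
K_a = lim_{s→0} s^2·G(s) = 10·6 / 204 = 5/17.

5/17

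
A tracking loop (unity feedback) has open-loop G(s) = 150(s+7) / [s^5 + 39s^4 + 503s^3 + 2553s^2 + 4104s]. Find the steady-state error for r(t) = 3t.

Lowest-order denominator term is 4104s, so the open loop has 1 pole at the origin → type 1 system.
K_v = lim_{s→0} s·G(s) = 150·7 / 4104 = 175/684.
e_ss = 3/K_v = 3/(175/684) = 2052/175.

2052/175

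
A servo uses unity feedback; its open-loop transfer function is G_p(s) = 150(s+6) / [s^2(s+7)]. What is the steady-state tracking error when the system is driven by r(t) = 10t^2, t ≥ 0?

System type = 2 (two poles at s=0).
K_a = lim_{s→0} s^2·G_p(s) = 150·6 / (7) = 900/7.
r(t) = 10t^2 gives R(s) = 20/s^3.
e_ss = 20/K_a = 20/(900/7) = 7/45.

7/45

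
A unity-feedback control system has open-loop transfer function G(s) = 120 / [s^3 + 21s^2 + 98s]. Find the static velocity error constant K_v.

Factoring s from the denominator leaves a polynomial with constant term 98, so the system is type 1.
K_v = lim_{s→0} s·G(s) = 120 / 98 = 60/49.

60/49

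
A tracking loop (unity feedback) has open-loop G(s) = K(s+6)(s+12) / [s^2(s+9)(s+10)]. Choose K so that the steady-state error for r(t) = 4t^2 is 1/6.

60

The open loop has two poles at the origin → type 2 system.
K_a = lim_{s→0} s^2·G(s) = K·6·12 / (9·10) = 0.8·K.
e_ss = 8/K_a = 1/6 ⇒ K_a = 48 ⇒ K = 48/0.8 = 60.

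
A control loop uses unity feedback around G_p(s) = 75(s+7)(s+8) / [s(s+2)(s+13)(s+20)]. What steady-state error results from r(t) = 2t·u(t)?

26/105

The open loop has one pole at the origin → type 1 system.
K_v = lim_{s→0} s·G_p(s) = 75·7·8 / (2·13·20) = 105/13.
e_ss = 2/K_v = 2/(105/13) = 26/105.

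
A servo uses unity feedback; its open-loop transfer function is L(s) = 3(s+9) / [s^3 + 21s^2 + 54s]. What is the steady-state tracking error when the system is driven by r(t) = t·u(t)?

2

The denominator has no term below 54s — 1 pole at s=0, type 1.
K_v = lim_{s→0} s·L(s) = 3·9 / 54 = 0.5.
e_ss = 1/K_v = 1/0.5 = 2.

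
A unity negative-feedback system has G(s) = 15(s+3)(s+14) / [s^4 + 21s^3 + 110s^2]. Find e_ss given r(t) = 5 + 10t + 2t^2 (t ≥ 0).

44/63

The denominator has no term below 110s^2 — 2 poles at s=0, type 2. Treating each term separately:
  • 5: tracked with zero error.
  • 10t: tracked with zero error.
  • 2t^2: e_ss = 4/K_a with K_a=63/11 → 44/63.
Total e_ss = 44/63.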